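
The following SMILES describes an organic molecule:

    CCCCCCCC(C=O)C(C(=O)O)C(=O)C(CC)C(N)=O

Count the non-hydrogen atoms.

Every atom symbol written in the SMILES (organic subset) is one heavy atom; implicit H are not written.
Heavy atoms by element → C:16, N:1, O:5.
Total: 22.

22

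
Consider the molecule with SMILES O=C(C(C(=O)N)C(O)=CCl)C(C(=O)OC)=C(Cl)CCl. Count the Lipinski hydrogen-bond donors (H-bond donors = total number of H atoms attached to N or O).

Donors: find every N or O and count the H atoms it carries.
  atom 1 (O): bond orders sum to 2 → 0 H
  atom 5 (O): bond orders sum to 2 → 0 H
  atom 6 (N): bond orders sum to 1 → 2 H
  atom 8 (O): bond orders sum to 1 → 1 H
  atom 13 (O): bond orders sum to 2 → 0 H
  atom 14 (O): bond orders sum to 2 → 0 H
Lipinski HBD = 3.

3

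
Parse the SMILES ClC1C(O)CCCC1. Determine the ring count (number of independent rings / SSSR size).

1

In SMILES, each pair of matching ring-closure digits denotes one ring-closing bond; the number of such bonds equals the number of independent rings.
Ring-closure bonds here: 1.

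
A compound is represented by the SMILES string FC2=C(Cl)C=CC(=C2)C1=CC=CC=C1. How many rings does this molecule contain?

2

In SMILES, each pair of matching ring-closure digits denotes one ring-closing bond; the number of such bonds equals the number of independent rings.
Ring-closure bonds here: 2.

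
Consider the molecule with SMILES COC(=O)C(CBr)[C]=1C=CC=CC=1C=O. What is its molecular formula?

C11H11BrO3

Walk through each heavy atom and fill implicit hydrogens from standard valence (C 4, N 3, O 2, S 2, halogen 1):
  atom 1: C, bond orders sum to 1 (valence 4) → 3 H
  atom 2: O, bond orders sum to 2 (valence 2) → 0 H
  atom 3: C, bond orders sum to 4 (valence 4) → 0 H
  atom 4: O, bond orders sum to 2 (valence 2) → 0 H
  atom 5: C, bond orders sum to 3 (valence 4) → 1 H
  atom 6: C, bond orders sum to 2 (valence 4) → 2 H
  atom 7: Br (halogen, monovalent) → 0 H
  atom 8: C with explicit H count 0
  atom 9: C, bond orders sum to 3 (valence 4) → 1 H
  atom 10: C, bond orders sum to 3 (valence 4) → 1 H
  atom 11: C, bond orders sum to 3 (valence 4) → 1 H
  atom 12: C, bond orders sum to 3 (valence 4) → 1 H
  atom 13: C, bond orders sum to 4 (valence 4) → 0 H
  atom 14: C, bond orders sum to 3 (valence 4) → 1 H
  atom 15: O, bond orders sum to 2 (valence 2) → 0 H
Totals → C:11, H:11, Br:1, O:3.
In Hill order: C11H11BrO3.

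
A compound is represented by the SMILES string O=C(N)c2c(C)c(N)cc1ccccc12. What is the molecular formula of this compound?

Walk through each heavy atom and fill implicit hydrogens from standard valence (C 4, N 3, O 2, S 2, halogen 1); for lowercase aromatic atoms, an aromatic c carries 1 H when it has two neighbours and 0 H with three, and aromatic n carries 0 H:
  atom 1: O, bond orders sum to 2 (valence 2) → 0 H
  atom 2: C, bond orders sum to 4 (valence 4) → 0 H
  atom 3: N, bond orders sum to 1 (valence 3) → 2 H
  atom 4: aromatic c, 3 neighbours → 0 H
  atom 5: aromatic c, 3 neighbours → 0 H
  atom 6: C, bond orders sum to 1 (valence 4) → 3 H
  atom 7: aromatic c, 3 neighbours → 0 H
  atom 8: N, bond orders sum to 1 (valence 3) → 2 H
  atom 9: aromatic c, 2 neighbours → 1 H
  atom 10: aromatic c, 3 neighbours → 0 H
  atom 11: aromatic c, 2 neighbours → 1 H
  atom 12: aromatic c, 2 neighbours → 1 H
  atom 13: aromatic c, 2 neighbours → 1 H
  atom 14: aromatic c, 2 neighbours → 1 H
  atom 15: aromatic c, 3 neighbours → 0 H
Totals → C:12, H:12, N:2, O:1.
In Hill order: C12H12N2O.

C12H12N2O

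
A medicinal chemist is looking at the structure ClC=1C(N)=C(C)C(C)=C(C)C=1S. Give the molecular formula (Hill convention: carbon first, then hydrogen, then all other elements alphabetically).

C9H12ClNS

Walk through each heavy atom and fill implicit hydrogens from standard valence (C 4, N 3, O 2, S 2, halogen 1):
  atom 1: Cl (halogen, monovalent) → 0 H
  atom 2: C, bond orders sum to 4 (valence 4) → 0 H
  atom 3: C, bond orders sum to 4 (valence 4) → 0 H
  atom 4: N, bond orders sum to 1 (valence 3) → 2 H
  atom 5: C, bond orders sum to 4 (valence 4) → 0 H
  atom 6: C, bond orders sum to 1 (valence 4) → 3 H
  atom 7: C, bond orders sum to 4 (valence 4) → 0 H
  atom 8: C, bond orders sum to 1 (valence 4) → 3 H
  atom 9: C, bond orders sum to 4 (valence 4) → 0 H
  atom 10: C, bond orders sum to 1 (valence 4) → 3 H
  atom 11: C, bond orders sum to 4 (valence 4) → 0 H
  atom 12: S, bond orders sum to 1 (valence 2) → 1 H
Totals → C:9, H:12, Cl:1, N:1, S:1.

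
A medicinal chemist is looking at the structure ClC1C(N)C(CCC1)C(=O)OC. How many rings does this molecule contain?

1

In SMILES, each pair of matching ring-closure digits denotes one ring-closing bond; the number of such bonds equals the number of independent rings.
Ring-closure bonds here: 1.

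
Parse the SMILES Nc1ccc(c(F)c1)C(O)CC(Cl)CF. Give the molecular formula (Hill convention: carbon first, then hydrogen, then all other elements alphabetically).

C10H12ClF2NO

Walk through each heavy atom and fill implicit hydrogens from standard valence (C 4, N 3, O 2, S 2, halogen 1); for lowercase aromatic atoms, an aromatic c carries 1 H when it has two neighbours and 0 H with three, and aromatic n carries 0 H:
  atom 1: N, bond orders sum to 1 (valence 3) → 2 H
  atom 2: aromatic c, 3 neighbours → 0 H
  atom 3: aromatic c, 2 neighbours → 1 H
  atom 4: aromatic c, 2 neighbours → 1 H
  atom 5: aromatic c, 3 neighbours → 0 H
  atom 6: aromatic c, 3 neighbours → 0 H
  atom 7: F (halogen, monovalent) → 0 H
  atom 8: aromatic c, 2 neighbours → 1 H
  atom 9: C, bond orders sum to 3 (valence 4) → 1 H
  atom 10: O, bond orders sum to 1 (valence 2) → 1 H
  atom 11: C, bond orders sum to 2 (valence 4) → 2 H
  atom 12: C, bond orders sum to 3 (valence 4) → 1 H
  atom 13: Cl (halogen, monovalent) → 0 H
  atom 14: C, bond orders sum to 2 (valence 4) → 2 H
  atom 15: F (halogen, monovalent) → 0 H
Totals → C:10, H:12, Cl:1, F:2, N:1, O:1.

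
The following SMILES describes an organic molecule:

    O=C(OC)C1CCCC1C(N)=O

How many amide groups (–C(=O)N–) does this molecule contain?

The amide motif appears at heavy-atom position 10 in the SMILES.
Other groups present: 1 ester.
Amide count: 1.

1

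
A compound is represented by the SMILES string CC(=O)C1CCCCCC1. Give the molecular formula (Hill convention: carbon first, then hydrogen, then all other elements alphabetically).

Walk through each heavy atom and fill implicit hydrogens from standard valence (C 4, N 3, O 2, S 2, halogen 1):
  atom 1: C, bond orders sum to 1 (valence 4) → 3 H
  atom 2: C, bond orders sum to 4 (valence 4) → 0 H
  atom 3: O, bond orders sum to 2 (valence 2) → 0 H
  atom 4: C, bond orders sum to 3 (valence 4) → 1 H
  atom 5: C, bond orders sum to 2 (valence 4) → 2 H
  atom 6: C, bond orders sum to 2 (valence 4) → 2 H
  atom 7: C, bond orders sum to 2 (valence 4) → 2 H
  atom 8: C, bond orders sum to 2 (valence 4) → 2 H
  atom 9: C, bond orders sum to 2 (valence 4) → 2 H
  atom 10: C, bond orders sum to 2 (valence 4) → 2 H
Totals → C:9, H:16, O:1.

C9H16O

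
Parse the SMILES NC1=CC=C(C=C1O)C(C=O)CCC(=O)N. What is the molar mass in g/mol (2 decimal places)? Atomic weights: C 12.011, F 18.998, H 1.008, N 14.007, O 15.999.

222.24 g/mol

First, the molecular formula is C11H14N2O3 (counting implicit H from valence).
  C: 11 × 12.011 = 132.121
  H: 14 × 1.008 = 14.112
  N: 2 × 14.007 = 28.014
  O: 3 × 15.999 = 47.997
Sum: 11×12.011 + 14×1.008 + 2×14.007 + 3×15.999 = 222.244 → 222.24 g/mol.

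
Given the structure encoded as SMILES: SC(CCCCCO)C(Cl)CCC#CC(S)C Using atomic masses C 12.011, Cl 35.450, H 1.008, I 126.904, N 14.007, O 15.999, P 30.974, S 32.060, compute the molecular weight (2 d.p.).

First, the molecular formula is C13H23ClOS2 (counting implicit H from valence).
  C: 13 × 12.011 = 156.143
  Cl: 1 × 35.450 = 35.450
  H: 23 × 1.008 = 23.184
  O: 1 × 15.999 = 15.999
  S: 2 × 32.060 = 64.120
Sum: 13×12.011 + 1×35.450 + 23×1.008 + 1×15.999 + 2×32.060 = 294.896 → 294.90 g/mol.

294.90 g/mol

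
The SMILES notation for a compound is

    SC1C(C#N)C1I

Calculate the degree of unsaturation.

3

Molecular formula: C4H4INS.
DoU = (2C + 2 + N − H − X) / 2, where X is the halogen count and O/S are ignored.
    = (2·4 + 2 + 1 − 4 − 1) / 2 = 6 / 2 = 3.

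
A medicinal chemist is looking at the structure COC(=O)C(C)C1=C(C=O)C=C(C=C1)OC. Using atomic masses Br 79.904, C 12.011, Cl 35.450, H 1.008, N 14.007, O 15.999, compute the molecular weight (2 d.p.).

222.24 g/mol

First, the molecular formula is C12H14O4 (counting implicit H from valence).
  C: 12 × 12.011 = 144.132
  H: 14 × 1.008 = 14.112
  O: 4 × 15.999 = 63.996
Sum: 12×12.011 + 14×1.008 + 4×15.999 = 222.240 → 222.24 g/mol.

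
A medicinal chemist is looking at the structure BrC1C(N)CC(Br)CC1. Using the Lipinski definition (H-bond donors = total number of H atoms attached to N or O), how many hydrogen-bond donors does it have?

Donors: find every N or O and count the H atoms it carries.
  atom 4 (N): bond orders sum to 1 → 2 H
Lipinski HBD = 2.

2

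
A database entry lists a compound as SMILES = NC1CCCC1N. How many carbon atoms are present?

Count every carbon token in the SMILES (each C, including those in ring-closure positions and inside branches).
Carbon count: 5.

5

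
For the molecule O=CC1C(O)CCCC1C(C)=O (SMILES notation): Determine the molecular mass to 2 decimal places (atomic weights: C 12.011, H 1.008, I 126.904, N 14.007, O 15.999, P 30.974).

First, the molecular formula is C9H14O3 (counting implicit H from valence).
  C: 9 × 12.011 = 108.099
  H: 14 × 1.008 = 14.112
  O: 3 × 15.999 = 47.997
Sum: 9×12.011 + 14×1.008 + 3×15.999 = 170.208 → 170.21 g/mol.

170.21 g/mol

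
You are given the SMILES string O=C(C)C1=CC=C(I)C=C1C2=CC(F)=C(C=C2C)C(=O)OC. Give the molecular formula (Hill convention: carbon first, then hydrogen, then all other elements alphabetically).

Walk through each heavy atom and fill implicit hydrogens from standard valence (C 4, N 3, O 2, S 2, halogen 1):
  atom 1: O, bond orders sum to 2 (valence 2) → 0 H
  atom 2: C, bond orders sum to 4 (valence 4) → 0 H
  atom 3: C, bond orders sum to 1 (valence 4) → 3 H
  atom 4: C, bond orders sum to 4 (valence 4) → 0 H
  atom 5: C, bond orders sum to 3 (valence 4) → 1 H
  atom 6: C, bond orders sum to 3 (valence 4) → 1 H
  atom 7: C, bond orders sum to 4 (valence 4) → 0 H
  atom 8: I (halogen, monovalent) → 0 H
  atom 9: C, bond orders sum to 3 (valence 4) → 1 H
  atom 10: C, bond orders sum to 4 (valence 4) → 0 H
  atom 11: C, bond orders sum to 4 (valence 4) → 0 H
  atom 12: C, bond orders sum to 3 (valence 4) → 1 H
  atom 13: C, bond orders sum to 4 (valence 4) → 0 H
  atom 14: F (halogen, monovalent) → 0 H
  atom 15: C, bond orders sum to 4 (valence 4) → 0 H
  atom 16: C, bond orders sum to 3 (valence 4) → 1 H
  atom 17: C, bond orders sum to 4 (valence 4) → 0 H
  atom 18: C, bond orders sum to 1 (valence 4) → 3 H
  atom 19: C, bond orders sum to 4 (valence 4) → 0 H
  atom 20: O, bond orders sum to 2 (valence 2) → 0 H
  atom 21: O, bond orders sum to 2 (valence 2) → 0 H
  atom 22: C, bond orders sum to 1 (valence 4) → 3 H
Totals → C:17, H:14, F:1, I:1, O:3.
In Hill order: C17H14FIO3.

C17H14FIO3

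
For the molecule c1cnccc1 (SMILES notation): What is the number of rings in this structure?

In SMILES, each pair of matching ring-closure digits denotes one ring-closing bond; the number of such bonds equals the number of independent rings.
Ring-closure bonds here: 1.

1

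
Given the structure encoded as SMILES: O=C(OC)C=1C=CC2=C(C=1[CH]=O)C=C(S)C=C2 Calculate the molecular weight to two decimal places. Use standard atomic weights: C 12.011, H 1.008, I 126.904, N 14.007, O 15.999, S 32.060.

246.28 g/mol

First, the molecular formula is C13H10O3S (counting implicit H from valence).
  C: 13 × 12.011 = 156.143
  H: 10 × 1.008 = 10.080
  O: 3 × 15.999 = 47.997
  S: 1 × 32.060 = 32.060
Sum: 13×12.011 + 10×1.008 + 3×15.999 + 1×32.060 = 246.280 → 246.28 g/mol.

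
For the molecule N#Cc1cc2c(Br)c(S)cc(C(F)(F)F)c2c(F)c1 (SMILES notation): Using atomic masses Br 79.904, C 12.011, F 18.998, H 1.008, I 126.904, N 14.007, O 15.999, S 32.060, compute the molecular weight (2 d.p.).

First, the molecular formula is C12H4BrF4NS (counting implicit H from valence).
  Br: 1 × 79.904 = 79.904
  C: 12 × 12.011 = 144.132
  F: 4 × 18.998 = 75.992
  H: 4 × 1.008 = 4.032
  N: 1 × 14.007 = 14.007
  S: 1 × 32.060 = 32.060
Sum: 1×79.904 + 12×12.011 + 4×18.998 + 4×1.008 + 1×14.007 + 1×32.060 = 350.127 → 350.13 g/mol.

350.13 g/mol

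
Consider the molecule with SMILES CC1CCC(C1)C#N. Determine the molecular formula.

Walk through each heavy atom and fill implicit hydrogens from standard valence (C 4, N 3, O 2, S 2, halogen 1):
  atom 1: C, bond orders sum to 1 (valence 4) → 3 H
  atom 2: C, bond orders sum to 3 (valence 4) → 1 H
  atom 3: C, bond orders sum to 2 (valence 4) → 2 H
  atom 4: C, bond orders sum to 2 (valence 4) → 2 H
  atom 5: C, bond orders sum to 3 (valence 4) → 1 H
  atom 6: C, bond orders sum to 2 (valence 4) → 2 H
  atom 7: C, bond orders sum to 4 (valence 4) → 0 H
  atom 8: N, bond orders sum to 3 (valence 3) → 0 H
Totals → C:7, H:11, N:1.
In Hill order: C7H11N.

C7H11N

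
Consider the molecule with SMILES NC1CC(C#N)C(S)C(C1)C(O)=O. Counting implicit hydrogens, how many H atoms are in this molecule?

Walk through each heavy atom and fill implicit hydrogens from standard valence (C 4, N 3, O 2, S 2, halogen 1):
  atom 1: N, bond orders sum to 1 (valence 3) → 2 H
  atom 2: C, bond orders sum to 3 (valence 4) → 1 H
  atom 3: C, bond orders sum to 2 (valence 4) → 2 H
  atom 4: C, bond orders sum to 3 (valence 4) → 1 H
  atom 5: C, bond orders sum to 4 (valence 4) → 0 H
  atom 6: N, bond orders sum to 3 (valence 3) → 0 H
  atom 7: C, bond orders sum to 3 (valence 4) → 1 H
  atom 8: S, bond orders sum to 1 (valence 2) → 1 H
  atom 9: C, bond orders sum to 3 (valence 4) → 1 H
  atom 10: C, bond orders sum to 2 (valence 4) → 2 H
  atom 11: C, bond orders sum to 4 (valence 4) → 0 H
  atom 12: O, bond orders sum to 1 (valence 2) → 1 H
  atom 13: O, bond orders sum to 2 (valence 2) → 0 H
Total hydrogens: 12.

12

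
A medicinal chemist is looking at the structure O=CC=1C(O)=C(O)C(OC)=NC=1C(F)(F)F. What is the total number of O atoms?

4

Scan the SMILES for O atoms (remember two-letter symbols like Cl and Br are single atoms).
Oxygen count: 4.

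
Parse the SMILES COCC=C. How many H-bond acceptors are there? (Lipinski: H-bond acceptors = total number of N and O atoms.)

1

N atoms: 0; O atoms: 1.
Lipinski HBA = 0 + 1 = 1.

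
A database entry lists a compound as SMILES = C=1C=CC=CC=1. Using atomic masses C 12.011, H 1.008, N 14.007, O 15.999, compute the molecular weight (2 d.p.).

78.11 g/mol

First, the molecular formula is C6H6 (counting implicit H from valence).
  C: 6 × 12.011 = 72.066
  H: 6 × 1.008 = 6.048
Sum: 6×12.011 + 6×1.008 = 78.114 → 78.11 g/mol.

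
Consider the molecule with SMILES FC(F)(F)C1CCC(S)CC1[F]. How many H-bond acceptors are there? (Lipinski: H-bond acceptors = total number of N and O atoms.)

0

N atoms: 0; O atoms: 0.
Lipinski HBA = 0 + 0 = 0.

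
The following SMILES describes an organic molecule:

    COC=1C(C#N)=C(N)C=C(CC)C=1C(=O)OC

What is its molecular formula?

Walk through each heavy atom and fill implicit hydrogens from standard valence (C 4, N 3, O 2, S 2, halogen 1):
  atom 1: C, bond orders sum to 1 (valence 4) → 3 H
  atom 2: O, bond orders sum to 2 (valence 2) → 0 H
  atom 3: C, bond orders sum to 4 (valence 4) → 0 H
  atom 4: C, bond orders sum to 4 (valence 4) → 0 H
  atom 5: C, bond orders sum to 4 (valence 4) → 0 H
  atom 6: N, bond orders sum to 3 (valence 3) → 0 H
  atom 7: C, bond orders sum to 4 (valence 4) → 0 H
  atom 8: N, bond orders sum to 1 (valence 3) → 2 H
  atom 9: C, bond orders sum to 3 (valence 4) → 1 H
  atom 10: C, bond orders sum to 4 (valence 4) → 0 H
  atom 11: C, bond orders sum to 2 (valence 4) → 2 H
  atom 12: C, bond orders sum to 1 (valence 4) → 3 H
  atom 13: C, bond orders sum to 4 (valence 4) → 0 H
  atom 14: C, bond orders sum to 4 (valence 4) → 0 H
  atom 15: O, bond orders sum to 2 (valence 2) → 0 H
  atom 16: O, bond orders sum to 2 (valence 2) → 0 H
  atom 17: C, bond orders sum to 1 (valence 4) → 3 H
Totals → C:12, H:14, N:2, O:3.

C12H14N2O3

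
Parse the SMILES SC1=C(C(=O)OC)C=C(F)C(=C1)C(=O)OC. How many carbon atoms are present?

Count every carbon token in the SMILES (each C, including those in ring-closure positions and inside branches).
Carbon count: 10.

10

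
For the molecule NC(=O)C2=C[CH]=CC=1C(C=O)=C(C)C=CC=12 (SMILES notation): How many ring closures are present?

2

In SMILES, each pair of matching ring-closure digits denotes one ring-closing bond; the number of such bonds equals the number of independent rings.
Ring-closure bonds here: 2.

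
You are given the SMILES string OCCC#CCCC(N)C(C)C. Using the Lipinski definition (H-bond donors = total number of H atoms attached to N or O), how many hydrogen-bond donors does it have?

3

Donors: find every N or O and count the H atoms it carries.
  atom 1 (O): bond orders sum to 1 → 1 H
  atom 9 (N): bond orders sum to 1 → 2 H
Lipinski HBD = 3.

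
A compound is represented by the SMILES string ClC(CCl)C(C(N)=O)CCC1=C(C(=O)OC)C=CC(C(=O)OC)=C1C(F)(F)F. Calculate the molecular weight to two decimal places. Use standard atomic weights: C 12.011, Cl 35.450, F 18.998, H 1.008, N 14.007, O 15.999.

First, the molecular formula is C17H18Cl2F3NO5 (counting implicit H from valence).
  C: 17 × 12.011 = 204.187
  Cl: 2 × 35.450 = 70.900
  F: 3 × 18.998 = 56.994
  H: 18 × 1.008 = 18.144
  N: 1 × 14.007 = 14.007
  O: 5 × 15.999 = 79.995
Sum: 17×12.011 + 2×35.450 + 3×18.998 + 18×1.008 + 1×14.007 + 5×15.999 = 444.227 → 444.23 g/mol.

444.23 g/mol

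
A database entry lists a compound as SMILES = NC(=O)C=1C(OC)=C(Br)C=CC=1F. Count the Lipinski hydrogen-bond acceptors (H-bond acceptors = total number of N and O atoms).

3

N atoms: 1; O atoms: 2.
Lipinski HBA = 1 + 2 = 3.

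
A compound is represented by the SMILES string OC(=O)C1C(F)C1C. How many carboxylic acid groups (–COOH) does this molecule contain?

1

The carboxylic acid motif appears at heavy-atom position 2 in the SMILES.
Carboxylic acid count: 1.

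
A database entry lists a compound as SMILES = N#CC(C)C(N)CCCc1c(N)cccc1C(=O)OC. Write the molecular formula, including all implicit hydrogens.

Walk through each heavy atom and fill implicit hydrogens from standard valence (C 4, N 3, O 2, S 2, halogen 1); for lowercase aromatic atoms, an aromatic c carries 1 H when it has two neighbours and 0 H with three, and aromatic n carries 0 H:
  atom 1: N, bond orders sum to 3 (valence 3) → 0 H
  atom 2: C, bond orders sum to 4 (valence 4) → 0 H
  atom 3: C, bond orders sum to 3 (valence 4) → 1 H
  atom 4: C, bond orders sum to 1 (valence 4) → 3 H
  atom 5: C, bond orders sum to 3 (valence 4) → 1 H
  atom 6: N, bond orders sum to 1 (valence 3) → 2 H
  atom 7: C, bond orders sum to 2 (valence 4) → 2 H
  atom 8: C, bond orders sum to 2 (valence 4) → 2 H
  atom 9: C, bond orders sum to 2 (valence 4) → 2 H
  atom 10: aromatic c, 3 neighbours → 0 H
  atom 11: aromatic c, 3 neighbours → 0 H
  atom 12: N, bond orders sum to 1 (valence 3) → 2 H
  atom 13: aromatic c, 2 neighbours → 1 H
  atom 14: aromatic c, 2 neighbours → 1 H
  atom 15: aromatic c, 2 neighbours → 1 H
  atom 16: aromatic c, 3 neighbours → 0 H
  atom 17: C, bond orders sum to 4 (valence 4) → 0 H
  atom 18: O, bond orders sum to 2 (valence 2) → 0 H
  atom 19: O, bond orders sum to 2 (valence 2) → 0 H
  atom 20: C, bond orders sum to 1 (valence 4) → 3 H
Totals → C:15, H:21, N:3, O:2.
In Hill order: C15H21N3O2.

C15H21N3O2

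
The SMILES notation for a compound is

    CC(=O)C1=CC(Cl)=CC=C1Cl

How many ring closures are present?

In SMILES, each pair of matching ring-closure digits denotes one ring-closing bond; the number of such bonds equals the number of independent rings.
Ring-closure bonds here: 1.

1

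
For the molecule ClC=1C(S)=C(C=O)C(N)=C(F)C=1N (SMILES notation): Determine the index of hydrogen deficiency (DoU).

Degree of unsaturation = (number of rings) + (number of π bonds).
Ring closures in the SMILES: 1.
π bonds: 4 double bonds (each 1 DoU) → 4 DoU from unsaturation.
Total DoU = 1 + 4 = 5.

5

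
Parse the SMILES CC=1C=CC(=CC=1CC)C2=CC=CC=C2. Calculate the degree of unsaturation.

8

Molecular formula: C15H16.
DoU = (2C + 2 + N − H − X) / 2, where X is the halogen count and O/S are ignored.
    = (2·15 + 2 + 0 − 16 − 0) / 2 = 16 / 2 = 8.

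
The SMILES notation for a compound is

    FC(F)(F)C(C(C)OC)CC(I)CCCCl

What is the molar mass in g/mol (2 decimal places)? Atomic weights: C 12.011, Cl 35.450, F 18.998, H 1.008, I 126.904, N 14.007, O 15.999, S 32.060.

First, the molecular formula is C10H17ClF3IO (counting implicit H from valence).
  C: 10 × 12.011 = 120.110
  Cl: 1 × 35.450 = 35.450
  F: 3 × 18.998 = 56.994
  H: 17 × 1.008 = 17.136
  I: 1 × 126.904 = 126.904
  O: 1 × 15.999 = 15.999
Sum: 10×12.011 + 1×35.450 + 3×18.998 + 17×1.008 + 1×126.904 + 1×15.999 = 372.593 → 372.59 g/mol.

372.59 g/mol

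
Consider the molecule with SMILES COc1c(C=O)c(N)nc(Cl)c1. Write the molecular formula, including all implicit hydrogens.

C7H7ClN2O2

Walk through each heavy atom and fill implicit hydrogens from standard valence (C 4, N 3, O 2, S 2, halogen 1); for lowercase aromatic atoms, an aromatic c carries 1 H when it has two neighbours and 0 H with three, and aromatic n carries 0 H:
  atom 1: C, bond orders sum to 1 (valence 4) → 3 H
  atom 2: O, bond orders sum to 2 (valence 2) → 0 H
  atom 3: aromatic c, 3 neighbours → 0 H
  atom 4: aromatic c, 3 neighbours → 0 H
  atom 5: C, bond orders sum to 3 (valence 4) → 1 H
  atom 6: O, bond orders sum to 2 (valence 2) → 0 H
  atom 7: aromatic c, 3 neighbours → 0 H
  atom 8: N, bond orders sum to 1 (valence 3) → 2 H
  atom 9: aromatic n, 2 neighbours → 0 H
  atom 10: aromatic c, 3 neighbours → 0 H
  atom 11: Cl (halogen, monovalent) → 0 H
  atom 12: aromatic c, 2 neighbours → 1 H
Totals → C:7, H:7, Cl:1, N:2, O:2.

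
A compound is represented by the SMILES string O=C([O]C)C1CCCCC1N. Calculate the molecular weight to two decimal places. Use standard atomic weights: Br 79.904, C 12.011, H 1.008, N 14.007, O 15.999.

First, the molecular formula is C8H15NO2 (counting implicit H from valence).
  C: 8 × 12.011 = 96.088
  H: 15 × 1.008 = 15.120
  N: 1 × 14.007 = 14.007
  O: 2 × 15.999 = 31.998
Sum: 8×12.011 + 15×1.008 + 1×14.007 + 2×15.999 = 157.213 → 157.21 g/mol.

157.21 g/mol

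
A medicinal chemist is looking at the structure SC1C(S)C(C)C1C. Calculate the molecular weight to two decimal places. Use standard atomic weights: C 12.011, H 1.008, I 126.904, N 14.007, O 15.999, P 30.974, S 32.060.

First, the molecular formula is C6H12S2 (counting implicit H from valence).
  C: 6 × 12.011 = 72.066
  H: 12 × 1.008 = 12.096
  S: 2 × 32.060 = 64.120
Sum: 6×12.011 + 12×1.008 + 2×32.060 = 148.282 → 148.28 g/mol.

148.28 g/mol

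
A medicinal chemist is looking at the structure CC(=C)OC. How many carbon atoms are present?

4

Count every carbon token in the SMILES (each C, including those in ring-closure positions and inside branches).
Carbon count: 4.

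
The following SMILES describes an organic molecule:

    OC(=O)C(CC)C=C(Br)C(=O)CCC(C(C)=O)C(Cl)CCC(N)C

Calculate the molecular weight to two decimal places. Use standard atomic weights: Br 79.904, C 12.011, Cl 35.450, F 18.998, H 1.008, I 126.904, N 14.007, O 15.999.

424.76 g/mol

First, the molecular formula is C17H27BrClNO4 (counting implicit H from valence).
  Br: 1 × 79.904 = 79.904
  C: 17 × 12.011 = 204.187
  Cl: 1 × 35.450 = 35.450
  H: 27 × 1.008 = 27.216
  N: 1 × 14.007 = 14.007
  O: 4 × 15.999 = 63.996
Sum: 1×79.904 + 17×12.011 + 1×35.450 + 27×1.008 + 1×14.007 + 4×15.999 = 424.760 → 424.76 g/mol.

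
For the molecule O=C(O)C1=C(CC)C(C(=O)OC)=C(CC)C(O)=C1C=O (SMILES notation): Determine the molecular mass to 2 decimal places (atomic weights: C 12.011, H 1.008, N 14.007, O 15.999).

280.28 g/mol

First, the molecular formula is C14H16O6 (counting implicit H from valence).
  C: 14 × 12.011 = 168.154
  H: 16 × 1.008 = 16.128
  O: 6 × 15.999 = 95.994
Sum: 14×12.011 + 16×1.008 + 6×15.999 = 280.276 → 280.28 g/mol.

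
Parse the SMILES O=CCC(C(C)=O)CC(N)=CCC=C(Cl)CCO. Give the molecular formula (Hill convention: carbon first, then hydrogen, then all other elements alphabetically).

Walk through each heavy atom and fill implicit hydrogens from standard valence (C 4, N 3, O 2, S 2, halogen 1):
  atom 1: O, bond orders sum to 2 (valence 2) → 0 H
  atom 2: C, bond orders sum to 3 (valence 4) → 1 H
  atom 3: C, bond orders sum to 2 (valence 4) → 2 H
  atom 4: C, bond orders sum to 3 (valence 4) → 1 H
  atom 5: C, bond orders sum to 4 (valence 4) → 0 H
  atom 6: C, bond orders sum to 1 (valence 4) → 3 H
  atom 7: O, bond orders sum to 2 (valence 2) → 0 H
  atom 8: C, bond orders sum to 2 (valence 4) → 2 H
  atom 9: C, bond orders sum to 4 (valence 4) → 0 H
  atom 10: N, bond orders sum to 1 (valence 3) → 2 H
  atom 11: C, bond orders sum to 3 (valence 4) → 1 H
  atom 12: C, bond orders sum to 2 (valence 4) → 2 H
  atom 13: C, bond orders sum to 3 (valence 4) → 1 H
  atom 14: C, bond orders sum to 4 (valence 4) → 0 H
  atom 15: Cl (halogen, monovalent) → 0 H
  atom 16: C, bond orders sum to 2 (valence 4) → 2 H
  atom 17: C, bond orders sum to 2 (valence 4) → 2 H
  atom 18: O, bond orders sum to 1 (valence 2) → 1 H
Totals → C:13, H:20, Cl:1, N:1, O:3.
In Hill order: C13H20ClNO3.

C13H20ClNO3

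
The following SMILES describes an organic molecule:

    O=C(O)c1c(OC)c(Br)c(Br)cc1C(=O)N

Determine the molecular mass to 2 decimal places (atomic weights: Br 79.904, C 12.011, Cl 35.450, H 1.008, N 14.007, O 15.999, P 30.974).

352.97 g/mol

First, the molecular formula is C9H7Br2NO4 (counting implicit H from valence).
  Br: 2 × 79.904 = 159.808
  C: 9 × 12.011 = 108.099
  H: 7 × 1.008 = 7.056
  N: 1 × 14.007 = 14.007
  O: 4 × 15.999 = 63.996
Sum: 2×79.904 + 9×12.011 + 7×1.008 + 1×14.007 + 4×15.999 = 352.966 → 352.97 g/mol.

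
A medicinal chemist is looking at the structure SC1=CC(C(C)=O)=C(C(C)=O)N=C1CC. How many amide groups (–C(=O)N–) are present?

Scan the SMILES for the amide motif — none present.
Groups that are present: 2 ketone, 1 thiol.

0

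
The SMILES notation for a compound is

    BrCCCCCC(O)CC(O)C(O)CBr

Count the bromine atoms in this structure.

2

Scan the SMILES for Br atoms (remember two-letter symbols like Cl and Br are single atoms).
Bromine count: 2.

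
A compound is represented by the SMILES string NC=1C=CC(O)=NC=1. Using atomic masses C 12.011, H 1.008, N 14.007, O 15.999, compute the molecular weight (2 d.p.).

First, the molecular formula is C5H6N2O (counting implicit H from valence).
  C: 5 × 12.011 = 60.055
  H: 6 × 1.008 = 6.048
  N: 2 × 14.007 = 28.014
  O: 1 × 15.999 = 15.999
Sum: 5×12.011 + 6×1.008 + 2×14.007 + 1×15.999 = 110.116 → 110.12 g/mol.

110.12 g/mol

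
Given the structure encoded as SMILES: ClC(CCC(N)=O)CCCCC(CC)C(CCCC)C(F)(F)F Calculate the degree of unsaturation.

1

Degree of unsaturation = (number of rings) + (number of π bonds).
Ring closures in the SMILES: 0.
π bonds: 1 double bond (each 1 DoU) → 1 DoU from unsaturation.
Total DoU = 0 + 1 = 1.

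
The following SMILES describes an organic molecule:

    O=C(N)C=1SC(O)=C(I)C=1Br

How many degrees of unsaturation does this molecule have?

Molecular formula: C5H3BrINO2S.
DoU = (2C + 2 + N − H − X) / 2, where X is the halogen count and O/S are ignored.
    = (2·5 + 2 + 1 − 3 − 2) / 2 = 8 / 2 = 4.

4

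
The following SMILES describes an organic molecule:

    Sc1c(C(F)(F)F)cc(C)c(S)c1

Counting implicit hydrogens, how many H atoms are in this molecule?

Walk through each heavy atom and fill implicit hydrogens from standard valence (C 4, N 3, O 2, S 2, halogen 1); for lowercase aromatic atoms, an aromatic c carries 1 H when it has two neighbours and 0 H with three, and aromatic n carries 0 H:
  atom 1: S, bond orders sum to 1 (valence 2) → 1 H
  atom 2: aromatic c, 3 neighbours → 0 H
  atom 3: aromatic c, 3 neighbours → 0 H
  atom 4: C, bond orders sum to 4 (valence 4) → 0 H
  atom 5: F (halogen, monovalent) → 0 H
  atom 6: F (halogen, monovalent) → 0 H
  atom 7: F (halogen, monovalent) → 0 H
  atom 8: aromatic c, 2 neighbours → 1 H
  atom 9: aromatic c, 3 neighbours → 0 H
  atom 10: C, bond orders sum to 1 (valence 4) → 3 H
  atom 11: aromatic c, 3 neighbours → 0 H
  atom 12: S, bond orders sum to 1 (valence 2) → 1 H
  atom 13: aromatic c, 2 neighbours → 1 H
Total hydrogens: 7.

7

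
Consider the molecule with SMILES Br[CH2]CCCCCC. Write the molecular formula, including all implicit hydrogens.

C7H15Br

Walk through each heavy atom and fill implicit hydrogens from standard valence (C 4, N 3, O 2, S 2, halogen 1):
  atom 1: Br (halogen, monovalent) → 0 H
  atom 2: C with explicit H count 2
  atom 3: C, bond orders sum to 2 (valence 4) → 2 H
  atom 4: C, bond orders sum to 2 (valence 4) → 2 H
  atom 5: C, bond orders sum to 2 (valence 4) → 2 H
  atom 6: C, bond orders sum to 2 (valence 4) → 2 H
  atom 7: C, bond orders sum to 2 (valence 4) → 2 H
  atom 8: C, bond orders sum to 1 (valence 4) → 3 H
Totals → C:7, H:15, Br:1.
In Hill order: C7H15Br.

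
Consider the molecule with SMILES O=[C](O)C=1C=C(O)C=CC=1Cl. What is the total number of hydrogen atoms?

5

Walk through each heavy atom and fill implicit hydrogens from standard valence (C 4, N 3, O 2, S 2, halogen 1):
  atom 1: O, bond orders sum to 2 (valence 2) → 0 H
  atom 2: C with explicit H count 0
  atom 3: O, bond orders sum to 1 (valence 2) → 1 H
  atom 4: C, bond orders sum to 4 (valence 4) → 0 H
  atom 5: C, bond orders sum to 3 (valence 4) → 1 H
  atom 6: C, bond orders sum to 4 (valence 4) → 0 H
  atom 7: O, bond orders sum to 1 (valence 2) → 1 H
  atom 8: C, bond orders sum to 3 (valence 4) → 1 H
  atom 9: C, bond orders sum to 3 (valence 4) → 1 H
  atom 10: C, bond orders sum to 4 (valence 4) → 0 H
  atom 11: Cl (halogen, monovalent) → 0 H
Total hydrogens: 5.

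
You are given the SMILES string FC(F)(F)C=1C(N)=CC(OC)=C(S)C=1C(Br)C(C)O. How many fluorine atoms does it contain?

Scan the SMILES for F atoms (remember two-letter symbols like Cl and Br are single atoms).
Fluorine count: 3.

3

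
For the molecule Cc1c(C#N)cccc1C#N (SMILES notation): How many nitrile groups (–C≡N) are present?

The nitrile motif appears at heavy-atom positions 4, 10 in the SMILES.
Nitrile count: 2.

2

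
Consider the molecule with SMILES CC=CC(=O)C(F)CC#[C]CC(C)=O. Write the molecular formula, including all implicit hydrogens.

Walk through each heavy atom and fill implicit hydrogens from standard valence (C 4, N 3, O 2, S 2, halogen 1):
  atom 1: C, bond orders sum to 1 (valence 4) → 3 H
  atom 2: C, bond orders sum to 3 (valence 4) → 1 H
  atom 3: C, bond orders sum to 3 (valence 4) → 1 H
  atom 4: C, bond orders sum to 4 (valence 4) → 0 H
  atom 5: O, bond orders sum to 2 (valence 2) → 0 H
  atom 6: C, bond orders sum to 3 (valence 4) → 1 H
  atom 7: F (halogen, monovalent) → 0 H
  atom 8: C, bond orders sum to 2 (valence 4) → 2 H
  atom 9: C, bond orders sum to 4 (valence 4) → 0 H
  atom 10: C with explicit H count 0
  atom 11: C, bond orders sum to 2 (valence 4) → 2 H
  atom 12: C, bond orders sum to 4 (valence 4) → 0 H
  atom 13: C, bond orders sum to 1 (valence 4) → 3 H
  atom 14: O, bond orders sum to 2 (valence 2) → 0 H
Totals → C:11, H:13, F:1, O:2.

C11H13FO2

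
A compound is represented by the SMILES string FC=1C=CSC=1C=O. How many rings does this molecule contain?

1

In SMILES, each pair of matching ring-closure digits denotes one ring-closing bond; the number of such bonds equals the number of independent rings.
Ring-closure bonds here: 1.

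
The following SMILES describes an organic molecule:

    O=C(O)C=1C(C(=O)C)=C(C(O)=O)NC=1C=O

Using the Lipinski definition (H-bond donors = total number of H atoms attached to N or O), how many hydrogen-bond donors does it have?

3

Donors: find every N or O and count the H atoms it carries.
  atom 1 (O): bond orders sum to 2 → 0 H
  atom 3 (O): bond orders sum to 1 → 1 H
  atom 7 (O): bond orders sum to 2 → 0 H
  atom 11 (O): bond orders sum to 1 → 1 H
  atom 12 (O): bond orders sum to 2 → 0 H
  atom 13 (N): bond orders sum to 2 → 1 H
  atom 16 (O): bond orders sum to 2 → 0 H
Lipinski HBD = 3.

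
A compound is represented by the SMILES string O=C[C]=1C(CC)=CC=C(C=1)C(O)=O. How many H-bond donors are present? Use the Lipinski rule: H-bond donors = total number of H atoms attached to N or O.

1

Donors: find every N or O and count the H atoms it carries.
  atom 1 (O): bond orders sum to 2 → 0 H
  atom 12 (O): bond orders sum to 1 → 1 H
  atom 13 (O): bond orders sum to 2 → 0 H
Lipinski HBD = 1.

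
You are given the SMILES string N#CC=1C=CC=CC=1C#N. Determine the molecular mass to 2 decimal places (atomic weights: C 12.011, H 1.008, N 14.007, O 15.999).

128.13 g/mol

First, the molecular formula is C8H4N2 (counting implicit H from valence).
  C: 8 × 12.011 = 96.088
  H: 4 × 1.008 = 4.032
  N: 2 × 14.007 = 28.014
Sum: 8×12.011 + 4×1.008 + 2×14.007 = 128.134 → 128.13 g/mol.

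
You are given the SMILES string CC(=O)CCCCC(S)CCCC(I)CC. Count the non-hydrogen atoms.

Every atom symbol written in the SMILES (organic subset) is one heavy atom; implicit H are not written.
Heavy atoms by element → C:13, I:1, O:1, S:1.
Total: 16.

16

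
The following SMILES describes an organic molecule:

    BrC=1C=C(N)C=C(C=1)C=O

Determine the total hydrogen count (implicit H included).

Walk through each heavy atom and fill implicit hydrogens from standard valence (C 4, N 3, O 2, S 2, halogen 1):
  atom 1: Br (halogen, monovalent) → 0 H
  atom 2: C, bond orders sum to 4 (valence 4) → 0 H
  atom 3: C, bond orders sum to 3 (valence 4) → 1 H
  atom 4: C, bond orders sum to 4 (valence 4) → 0 H
  atom 5: N, bond orders sum to 1 (valence 3) → 2 H
  atom 6: C, bond orders sum to 3 (valence 4) → 1 H
  atom 7: C, bond orders sum to 4 (valence 4) → 0 H
  atom 8: C, bond orders sum to 3 (valence 4) → 1 H
  atom 9: C, bond orders sum to 3 (valence 4) → 1 H
  atom 10: O, bond orders sum to 2 (valence 2) → 0 H
Total hydrogens: 6.

6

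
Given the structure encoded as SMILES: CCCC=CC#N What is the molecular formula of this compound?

C6H9N

Walk through each heavy atom and fill implicit hydrogens from standard valence (C 4, N 3, O 2, S 2, halogen 1):
  atom 1: C, bond orders sum to 1 (valence 4) → 3 H
  atom 2: C, bond orders sum to 2 (valence 4) → 2 H
  atom 3: C, bond orders sum to 2 (valence 4) → 2 H
  atom 4: C, bond orders sum to 3 (valence 4) → 1 H
  atom 5: C, bond orders sum to 3 (valence 4) → 1 H
  atom 6: C, bond orders sum to 4 (valence 4) → 0 H
  atom 7: N, bond orders sum to 3 (valence 3) → 0 H
Totals → C:6, H:9, N:1.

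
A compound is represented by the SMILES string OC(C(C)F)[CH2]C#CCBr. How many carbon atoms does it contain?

7

Count every carbon token in the SMILES (each C, including those in ring-closure positions and inside branches).
Carbon count: 7.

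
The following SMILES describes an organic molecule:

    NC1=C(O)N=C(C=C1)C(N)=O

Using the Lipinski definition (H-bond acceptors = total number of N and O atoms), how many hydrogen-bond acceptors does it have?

5

N atoms: 3; O atoms: 2.
Lipinski HBA = 3 + 2 = 5.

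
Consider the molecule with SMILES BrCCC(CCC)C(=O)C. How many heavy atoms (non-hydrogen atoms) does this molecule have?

Every atom symbol written in the SMILES (organic subset) is one heavy atom; implicit H are not written.
Heavy atoms by element → Br:1, C:8, O:1.
Total: 10.

10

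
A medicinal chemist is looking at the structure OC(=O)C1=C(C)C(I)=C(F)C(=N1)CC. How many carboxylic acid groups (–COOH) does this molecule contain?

The carboxylic acid motif appears at heavy-atom position 2 in the SMILES.
Carboxylic acid count: 1.

1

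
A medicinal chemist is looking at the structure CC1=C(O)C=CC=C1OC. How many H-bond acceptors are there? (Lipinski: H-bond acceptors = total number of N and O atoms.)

N atoms: 0; O atoms: 2.
Lipinski HBA = 0 + 2 = 2.

2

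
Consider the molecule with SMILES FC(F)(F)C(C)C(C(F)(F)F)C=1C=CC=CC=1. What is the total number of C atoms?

Count every carbon token in the SMILES (each C, including those in ring-closure positions and inside branches).
Carbon count: 11.

11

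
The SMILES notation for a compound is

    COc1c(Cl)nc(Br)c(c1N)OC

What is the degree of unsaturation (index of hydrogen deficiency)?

Molecular formula: C7H8BrClN2O2.
DoU = (2C + 2 + N − H − X) / 2, where X is the halogen count and O/S are ignored.
    = (2·7 + 2 + 2 − 8 − 2) / 2 = 8 / 2 = 4.

4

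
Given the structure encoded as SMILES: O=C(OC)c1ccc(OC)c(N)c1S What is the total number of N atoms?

1

Scan the SMILES for N atoms (remember two-letter symbols like Cl and Br are single atoms).
Nitrogen count: 1.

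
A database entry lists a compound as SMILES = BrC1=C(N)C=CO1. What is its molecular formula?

Walk through each heavy atom and fill implicit hydrogens from standard valence (C 4, N 3, O 2, S 2, halogen 1):
  atom 1: Br (halogen, monovalent) → 0 H
  atom 2: C, bond orders sum to 4 (valence 4) → 0 H
  atom 3: C, bond orders sum to 4 (valence 4) → 0 H
  atom 4: N, bond orders sum to 1 (valence 3) → 2 H
  atom 5: C, bond orders sum to 3 (valence 4) → 1 H
  atom 6: C, bond orders sum to 3 (valence 4) → 1 H
  atom 7: O, bond orders sum to 2 (valence 2) → 0 H
Totals → C:4, H:4, Br:1, N:1, O:1.
In Hill order: C4H4BrNO.

C4H4BrNO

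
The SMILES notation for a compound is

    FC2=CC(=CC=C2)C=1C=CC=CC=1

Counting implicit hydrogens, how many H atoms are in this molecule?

Walk through each heavy atom and fill implicit hydrogens from standard valence (C 4, N 3, O 2, S 2, halogen 1):
  atom 1: F (halogen, monovalent) → 0 H
  atom 2: C, bond orders sum to 4 (valence 4) → 0 H
  atom 3: C, bond orders sum to 3 (valence 4) → 1 H
  atom 4: C, bond orders sum to 4 (valence 4) → 0 H
  atom 5: C, bond orders sum to 3 (valence 4) → 1 H
  atom 6: C, bond orders sum to 3 (valence 4) → 1 H
  atom 7: C, bond orders sum to 3 (valence 4) → 1 H
  atom 8: C, bond orders sum to 4 (valence 4) → 0 H
  atom 9: C, bond orders sum to 3 (valence 4) → 1 H
  atom 10: C, bond orders sum to 3 (valence 4) → 1 H
  atom 11: C, bond orders sum to 3 (valence 4) → 1 H
  atom 12: C, bond orders sum to 3 (valence 4) → 1 H
  atom 13: C, bond orders sum to 3 (valence 4) → 1 H
Total hydrogens: 9.

9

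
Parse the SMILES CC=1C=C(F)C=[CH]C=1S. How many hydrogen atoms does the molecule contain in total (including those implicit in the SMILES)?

7

Walk through each heavy atom and fill implicit hydrogens from standard valence (C 4, N 3, O 2, S 2, halogen 1):
  atom 1: C, bond orders sum to 1 (valence 4) → 3 H
  atom 2: C, bond orders sum to 4 (valence 4) → 0 H
  atom 3: C, bond orders sum to 3 (valence 4) → 1 H
  atom 4: C, bond orders sum to 4 (valence 4) → 0 H
  atom 5: F (halogen, monovalent) → 0 H
  atom 6: C, bond orders sum to 3 (valence 4) → 1 H
  atom 7: C with explicit H count 1
  atom 8: C, bond orders sum to 4 (valence 4) → 0 H
  atom 9: S, bond orders sum to 1 (valence 2) → 1 H
Total hydrogens: 7.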